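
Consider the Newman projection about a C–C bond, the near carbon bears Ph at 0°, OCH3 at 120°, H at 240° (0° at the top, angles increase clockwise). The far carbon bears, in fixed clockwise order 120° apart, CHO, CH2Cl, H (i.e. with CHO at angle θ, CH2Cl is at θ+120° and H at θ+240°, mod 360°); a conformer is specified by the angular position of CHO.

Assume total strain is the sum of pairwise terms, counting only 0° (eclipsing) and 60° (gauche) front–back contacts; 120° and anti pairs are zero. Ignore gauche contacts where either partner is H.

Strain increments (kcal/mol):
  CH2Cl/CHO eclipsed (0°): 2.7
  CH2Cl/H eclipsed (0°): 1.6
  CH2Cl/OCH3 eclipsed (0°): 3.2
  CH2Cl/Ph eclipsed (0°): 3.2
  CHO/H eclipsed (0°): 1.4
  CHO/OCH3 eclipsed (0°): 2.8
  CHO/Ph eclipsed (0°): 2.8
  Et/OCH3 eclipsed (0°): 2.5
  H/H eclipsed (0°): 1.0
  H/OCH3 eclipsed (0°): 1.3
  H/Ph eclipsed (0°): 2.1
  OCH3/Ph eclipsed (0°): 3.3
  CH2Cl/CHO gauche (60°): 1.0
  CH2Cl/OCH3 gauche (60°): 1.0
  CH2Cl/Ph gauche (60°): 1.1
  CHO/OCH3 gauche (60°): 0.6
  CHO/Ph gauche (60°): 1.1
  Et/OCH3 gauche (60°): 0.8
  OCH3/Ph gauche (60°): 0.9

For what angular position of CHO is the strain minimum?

CHO at 0° (eclipsed): Ph–CHO eclipsed, OCH3–CH2Cl eclipsed, H–H eclipsed; 2.8 + 3.2 + 1.0 = 7.0 kcal/mol.
CHO at 60° (staggered): Ph–CHO gauche, OCH3–CHO gauche, OCH3–CH2Cl gauche; 1.1 + 0.6 + 1.0 = 2.7 kcal/mol.
CHO at 120° (eclipsed): Ph–H eclipsed, OCH3–CHO eclipsed, H–CH2Cl eclipsed; 2.1 + 2.8 + 1.6 = 6.5 kcal/mol.
CHO at 180° (staggered): Ph–CH2Cl gauche, OCH3–CHO gauche; 1.1 + 0.6 = 1.7 kcal/mol.
CHO at 240° (eclipsed): Ph–CH2Cl eclipsed, OCH3–H eclipsed, H–CHO eclipsed; 3.2 + 1.3 + 1.4 = 5.9 kcal/mol.
CHO at 300° (staggered): Ph–CHO gauche, Ph–CH2Cl gauche, OCH3–CH2Cl gauche; 1.1 + 1.1 + 1.0 = 3.2 kcal/mol.
The minimum (1.7 kcal/mol) occurs with CHO at 180°.

180°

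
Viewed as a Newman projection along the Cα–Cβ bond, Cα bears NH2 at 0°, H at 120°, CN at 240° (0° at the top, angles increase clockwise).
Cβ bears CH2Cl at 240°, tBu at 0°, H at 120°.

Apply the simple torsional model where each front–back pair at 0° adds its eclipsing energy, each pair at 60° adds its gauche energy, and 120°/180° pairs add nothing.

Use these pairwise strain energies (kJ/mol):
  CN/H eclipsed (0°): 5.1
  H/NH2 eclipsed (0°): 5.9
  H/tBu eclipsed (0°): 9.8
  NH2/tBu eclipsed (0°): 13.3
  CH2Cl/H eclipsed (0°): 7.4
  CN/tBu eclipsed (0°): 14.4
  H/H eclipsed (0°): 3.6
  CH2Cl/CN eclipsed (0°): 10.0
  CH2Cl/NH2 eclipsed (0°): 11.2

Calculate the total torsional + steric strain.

26.9 kJ/mol

This conformer (eclipsed): NH2(0°)/tBu(0°) eclipsed 13.3; H(120°)/H(120°) eclipsed 3.6; CN(240°)/CH2Cl(240°) eclipsed 10.0 → 26.9 kJ/mol.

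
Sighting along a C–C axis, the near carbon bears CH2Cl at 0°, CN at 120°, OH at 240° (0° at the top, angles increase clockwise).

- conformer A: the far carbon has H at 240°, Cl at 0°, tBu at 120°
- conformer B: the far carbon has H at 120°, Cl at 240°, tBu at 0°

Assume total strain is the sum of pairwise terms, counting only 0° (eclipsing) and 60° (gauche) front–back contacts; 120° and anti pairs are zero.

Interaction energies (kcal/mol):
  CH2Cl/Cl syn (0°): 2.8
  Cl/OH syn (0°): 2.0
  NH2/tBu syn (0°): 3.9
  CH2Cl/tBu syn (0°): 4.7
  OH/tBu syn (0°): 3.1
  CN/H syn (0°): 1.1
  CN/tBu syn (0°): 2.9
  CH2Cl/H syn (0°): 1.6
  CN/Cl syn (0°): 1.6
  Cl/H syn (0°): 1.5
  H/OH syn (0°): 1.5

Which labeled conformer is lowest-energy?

A

A is eclipsed. CH2Cl at 0° is eclipsed with Cl at 0° (2.8); CN at 120° is eclipsed with tBu at 120° (2.9); OH at 240° is eclipsed with H at 240° (1.5). Total 7.2 kcal/mol.
B is eclipsed. CH2Cl at 0° is eclipsed with tBu at 0° (4.7); CN at 120° is eclipsed with H at 120° (1.1); OH at 240° is eclipsed with Cl at 240° (2.0). Total 7.8 kcal/mol.
A has the lowest total (7.2 kcal/mol).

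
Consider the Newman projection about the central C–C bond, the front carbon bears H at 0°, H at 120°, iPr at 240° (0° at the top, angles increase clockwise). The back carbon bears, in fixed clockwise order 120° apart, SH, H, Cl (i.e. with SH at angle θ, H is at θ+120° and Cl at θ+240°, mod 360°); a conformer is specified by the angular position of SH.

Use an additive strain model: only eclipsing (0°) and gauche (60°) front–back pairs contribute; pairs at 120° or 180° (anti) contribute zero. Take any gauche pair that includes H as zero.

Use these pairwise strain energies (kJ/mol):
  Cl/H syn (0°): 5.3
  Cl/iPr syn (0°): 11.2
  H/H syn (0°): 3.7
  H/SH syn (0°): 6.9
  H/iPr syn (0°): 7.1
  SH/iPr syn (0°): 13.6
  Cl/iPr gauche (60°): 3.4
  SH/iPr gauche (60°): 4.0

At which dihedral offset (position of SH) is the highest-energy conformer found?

SH at 0° (eclipsed): H(0°)/SH(0°) eclipsed 6.9; H(120°)/H(120°) eclipsed 3.7; iPr(240°)/Cl(240°) eclipsed 11.2 → 21.8 kJ/mol.
SH at 60° (staggered): iPr(240°)/Cl(300°) gauche 3.4 → 3.4 kJ/mol.
SH at 120° (eclipsed): H(0°)/Cl(0°) eclipsed 5.3; H(120°)/SH(120°) eclipsed 6.9; iPr(240°)/H(240°) eclipsed 7.1 → 19.3 kJ/mol.
SH at 180° (staggered): iPr(240°)/SH(180°) gauche 4.0 → 4.0 kJ/mol.
SH at 240° (eclipsed): H(0°)/H(0°) eclipsed 3.7; H(120°)/Cl(120°) eclipsed 5.3; iPr(240°)/SH(240°) eclipsed 13.6 → 22.6 kJ/mol.
SH at 300° (staggered): iPr(240°)/SH(300°) gauche 4.0; iPr(240°)/Cl(180°) gauche 3.4 → 7.4 kJ/mol.
The maximum (22.6 kJ/mol) occurs with SH at 240°.

240°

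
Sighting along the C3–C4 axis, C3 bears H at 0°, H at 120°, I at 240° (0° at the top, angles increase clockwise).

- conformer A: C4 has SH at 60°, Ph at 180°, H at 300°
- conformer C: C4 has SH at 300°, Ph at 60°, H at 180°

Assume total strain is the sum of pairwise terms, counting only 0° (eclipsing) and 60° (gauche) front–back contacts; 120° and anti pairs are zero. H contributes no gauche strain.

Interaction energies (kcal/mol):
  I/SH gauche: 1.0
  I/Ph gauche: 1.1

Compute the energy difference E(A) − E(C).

A is staggered. I at 240° is gauche with Ph at 180° (1.1). Total 1.1 kcal/mol.
C is staggered. I at 240° is gauche with SH at 300° (1.0). Total 1.0 kcal/mol.
E(A) − E(C) = 1.1 − 1.0 = +0.1 kcal/mol.

+0.1 kcal/mol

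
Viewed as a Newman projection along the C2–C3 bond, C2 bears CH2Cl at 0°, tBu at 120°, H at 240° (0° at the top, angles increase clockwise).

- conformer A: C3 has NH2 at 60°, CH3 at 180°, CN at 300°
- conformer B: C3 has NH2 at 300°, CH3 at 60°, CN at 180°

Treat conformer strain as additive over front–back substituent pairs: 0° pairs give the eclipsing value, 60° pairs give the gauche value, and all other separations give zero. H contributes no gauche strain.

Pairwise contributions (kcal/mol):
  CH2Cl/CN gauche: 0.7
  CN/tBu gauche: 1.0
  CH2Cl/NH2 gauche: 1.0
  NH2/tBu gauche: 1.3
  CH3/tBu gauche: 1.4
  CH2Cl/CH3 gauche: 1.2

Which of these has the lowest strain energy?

A (staggered): CH2Cl(0°)/NH2(60°) gauche 1.0; CH2Cl(0°)/CN(300°) gauche 0.7; tBu(120°)/NH2(60°) gauche 1.3; tBu(120°)/CH3(180°) gauche 1.4 → 4.4 kcal/mol.
B (staggered): CH2Cl(0°)/NH2(300°) gauche 1.0; CH2Cl(0°)/CH3(60°) gauche 1.2; tBu(120°)/CH3(60°) gauche 1.4; tBu(120°)/CN(180°) gauche 1.0 → 4.6 kcal/mol.
A has the lowest total (4.4 kcal/mol).

A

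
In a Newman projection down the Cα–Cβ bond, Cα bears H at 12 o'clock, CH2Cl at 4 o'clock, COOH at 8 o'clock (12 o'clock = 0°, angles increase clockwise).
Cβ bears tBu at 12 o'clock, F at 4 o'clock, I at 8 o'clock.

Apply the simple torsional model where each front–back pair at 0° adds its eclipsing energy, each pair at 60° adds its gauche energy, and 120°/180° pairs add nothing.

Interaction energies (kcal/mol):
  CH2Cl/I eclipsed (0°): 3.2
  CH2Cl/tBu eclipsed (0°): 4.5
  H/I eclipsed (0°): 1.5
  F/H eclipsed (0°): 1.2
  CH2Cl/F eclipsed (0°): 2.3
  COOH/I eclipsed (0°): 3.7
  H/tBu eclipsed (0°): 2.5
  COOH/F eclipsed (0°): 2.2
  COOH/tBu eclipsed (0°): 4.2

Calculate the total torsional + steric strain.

8.5 kcal/mol

This conformer (eclipsed): H(0°)/tBu(0°) eclipsed 2.5; CH2Cl(120°)/F(120°) eclipsed 2.3; COOH(240°)/I(240°) eclipsed 3.7 → 8.5 kcal/mol.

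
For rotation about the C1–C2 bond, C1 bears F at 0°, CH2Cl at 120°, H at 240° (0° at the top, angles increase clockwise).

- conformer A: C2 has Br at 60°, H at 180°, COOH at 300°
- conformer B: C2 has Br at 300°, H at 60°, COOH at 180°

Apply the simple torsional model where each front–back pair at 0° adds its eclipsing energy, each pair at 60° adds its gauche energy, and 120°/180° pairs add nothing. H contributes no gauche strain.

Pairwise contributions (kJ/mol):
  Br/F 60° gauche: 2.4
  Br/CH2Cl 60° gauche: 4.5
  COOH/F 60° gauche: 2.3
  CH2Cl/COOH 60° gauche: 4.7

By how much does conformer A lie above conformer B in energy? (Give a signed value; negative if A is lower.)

A is staggered. F at 0° is gauche with Br at 60° (2.4); F at 0° is gauche with COOH at 300° (2.3); CH2Cl at 120° is gauche with Br at 60° (4.5). Total 9.2 kJ/mol.
B is staggered. F at 0° is gauche with Br at 300° (2.4); CH2Cl at 120° is gauche with COOH at 180° (4.7). Total 7.1 kJ/mol.
E(A) − E(B) = 9.2 − 7.1 = +2.1 kJ/mol.

+2.1 kJ/mol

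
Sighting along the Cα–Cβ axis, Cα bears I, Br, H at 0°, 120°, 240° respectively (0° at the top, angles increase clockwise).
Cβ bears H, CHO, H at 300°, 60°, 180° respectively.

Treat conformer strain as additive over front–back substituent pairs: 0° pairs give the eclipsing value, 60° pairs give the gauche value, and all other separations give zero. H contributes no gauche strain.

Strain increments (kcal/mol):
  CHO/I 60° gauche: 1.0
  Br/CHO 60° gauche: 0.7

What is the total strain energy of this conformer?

1.7 kcal/mol

This conformer is staggered. I at 0° is gauche with CHO at 60° (1.0); Br at 120° is gauche with CHO at 60° (0.7). Total 1.7 kcal/mol.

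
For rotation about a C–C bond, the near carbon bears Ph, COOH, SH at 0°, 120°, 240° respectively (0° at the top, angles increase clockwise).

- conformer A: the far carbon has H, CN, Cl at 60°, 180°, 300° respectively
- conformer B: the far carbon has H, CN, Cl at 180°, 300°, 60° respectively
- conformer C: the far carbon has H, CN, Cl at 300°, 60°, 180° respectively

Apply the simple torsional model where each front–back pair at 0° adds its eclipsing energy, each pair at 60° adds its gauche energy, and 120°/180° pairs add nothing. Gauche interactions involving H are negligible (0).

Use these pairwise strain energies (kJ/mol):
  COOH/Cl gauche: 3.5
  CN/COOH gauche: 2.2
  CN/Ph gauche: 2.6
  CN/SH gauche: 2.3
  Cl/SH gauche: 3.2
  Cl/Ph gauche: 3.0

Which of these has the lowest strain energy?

A

A (staggered): Ph(0°)/Cl(300°) gauche 3.0; COOH(120°)/CN(180°) gauche 2.2; SH(240°)/CN(180°) gauche 2.3; SH(240°)/Cl(300°) gauche 3.2 → 10.7 kJ/mol.
B (staggered): Ph(0°)/CN(300°) gauche 2.6; Ph(0°)/Cl(60°) gauche 3.0; COOH(120°)/Cl(60°) gauche 3.5; SH(240°)/CN(300°) gauche 2.3 → 11.4 kJ/mol.
C (staggered): Ph(0°)/CN(60°) gauche 2.6; COOH(120°)/CN(60°) gauche 2.2; COOH(120°)/Cl(180°) gauche 3.5; SH(240°)/Cl(180°) gauche 3.2 → 11.5 kJ/mol.
A has the lowest total (10.7 kJ/mol).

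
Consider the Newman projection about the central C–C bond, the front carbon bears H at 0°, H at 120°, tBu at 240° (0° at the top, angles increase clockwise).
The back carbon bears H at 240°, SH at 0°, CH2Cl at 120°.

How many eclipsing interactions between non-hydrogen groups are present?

0

Every eclipsing pair involves H, so the count is 0.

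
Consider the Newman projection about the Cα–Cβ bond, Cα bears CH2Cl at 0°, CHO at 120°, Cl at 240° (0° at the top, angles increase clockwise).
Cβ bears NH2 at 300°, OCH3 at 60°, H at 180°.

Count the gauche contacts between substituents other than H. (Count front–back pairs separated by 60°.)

4

Non-H gauche pairs: CH2Cl(0°)/NH2(300°); CH2Cl(0°)/OCH3(60°); CHO(120°)/OCH3(60°); Cl(240°)/NH2(300°) — 4 interactions.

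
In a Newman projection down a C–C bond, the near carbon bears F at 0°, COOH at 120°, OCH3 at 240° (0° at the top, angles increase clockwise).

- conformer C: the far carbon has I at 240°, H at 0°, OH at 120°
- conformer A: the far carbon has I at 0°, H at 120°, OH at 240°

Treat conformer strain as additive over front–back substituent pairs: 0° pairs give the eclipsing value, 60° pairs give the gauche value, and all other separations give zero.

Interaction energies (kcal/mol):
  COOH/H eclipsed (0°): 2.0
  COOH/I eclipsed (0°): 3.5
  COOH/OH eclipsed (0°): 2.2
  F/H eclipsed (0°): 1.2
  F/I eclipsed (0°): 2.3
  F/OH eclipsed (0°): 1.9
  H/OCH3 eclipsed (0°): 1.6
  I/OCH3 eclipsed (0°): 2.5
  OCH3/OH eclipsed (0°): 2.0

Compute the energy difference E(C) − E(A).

C (eclipsed): F(0°)/H(0°) eclipsed 1.2; COOH(120°)/OH(120°) eclipsed 2.2; OCH3(240°)/I(240°) eclipsed 2.5 → 5.9 kcal/mol.
A (eclipsed): F(0°)/I(0°) eclipsed 2.3; COOH(120°)/H(120°) eclipsed 2.0; OCH3(240°)/OH(240°) eclipsed 2.0 → 6.3 kcal/mol.
E(C) − E(A) = 5.9 − 6.3 = -0.4 kcal/mol.

-0.4 kcal/mol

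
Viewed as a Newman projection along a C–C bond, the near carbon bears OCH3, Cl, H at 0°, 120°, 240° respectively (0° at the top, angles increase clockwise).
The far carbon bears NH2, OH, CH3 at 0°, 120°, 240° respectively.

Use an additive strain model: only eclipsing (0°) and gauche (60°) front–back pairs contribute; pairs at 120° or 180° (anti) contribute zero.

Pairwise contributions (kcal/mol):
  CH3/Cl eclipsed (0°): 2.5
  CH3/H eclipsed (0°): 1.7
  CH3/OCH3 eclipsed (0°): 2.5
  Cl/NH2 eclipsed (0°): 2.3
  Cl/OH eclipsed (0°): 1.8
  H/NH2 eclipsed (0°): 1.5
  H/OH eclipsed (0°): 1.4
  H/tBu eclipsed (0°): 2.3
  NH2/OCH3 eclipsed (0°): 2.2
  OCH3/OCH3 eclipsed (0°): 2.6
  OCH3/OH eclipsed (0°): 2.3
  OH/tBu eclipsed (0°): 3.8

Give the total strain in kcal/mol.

This conformer (eclipsed): OCH3–NH2 eclipsed, Cl–OH eclipsed, H–CH3 eclipsed; 2.2 + 1.8 + 1.7 = 5.7 kcal/mol.

5.7 kcal/mol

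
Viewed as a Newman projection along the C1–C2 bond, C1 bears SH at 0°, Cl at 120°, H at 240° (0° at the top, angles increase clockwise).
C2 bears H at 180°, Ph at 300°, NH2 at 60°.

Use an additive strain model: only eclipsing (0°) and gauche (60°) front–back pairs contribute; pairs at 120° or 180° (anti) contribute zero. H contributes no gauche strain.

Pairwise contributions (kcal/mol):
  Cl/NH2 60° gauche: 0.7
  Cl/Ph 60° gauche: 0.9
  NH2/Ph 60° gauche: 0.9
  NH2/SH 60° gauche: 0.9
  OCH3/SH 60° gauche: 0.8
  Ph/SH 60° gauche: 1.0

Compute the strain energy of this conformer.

2.6 kcal/mol

This conformer (staggered): SH(0°)/Ph(300°) gauche 1.0; SH(0°)/NH2(60°) gauche 0.9; Cl(120°)/NH2(60°) gauche 0.7 → 2.6 kcal/mol.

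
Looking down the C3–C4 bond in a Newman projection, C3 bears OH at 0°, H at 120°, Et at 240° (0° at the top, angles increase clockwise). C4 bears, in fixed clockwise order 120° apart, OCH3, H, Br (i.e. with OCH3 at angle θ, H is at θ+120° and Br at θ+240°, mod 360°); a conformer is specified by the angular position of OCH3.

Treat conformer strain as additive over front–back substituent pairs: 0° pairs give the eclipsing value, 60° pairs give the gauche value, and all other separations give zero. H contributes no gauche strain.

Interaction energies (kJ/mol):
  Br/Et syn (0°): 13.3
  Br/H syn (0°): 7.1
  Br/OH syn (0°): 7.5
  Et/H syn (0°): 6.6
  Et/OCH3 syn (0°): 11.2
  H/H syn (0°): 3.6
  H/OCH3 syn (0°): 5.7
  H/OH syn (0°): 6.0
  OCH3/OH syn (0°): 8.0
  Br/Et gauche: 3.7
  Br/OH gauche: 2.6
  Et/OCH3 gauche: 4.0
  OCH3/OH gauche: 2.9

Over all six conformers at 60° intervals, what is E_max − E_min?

OCH3 at 0° (eclipsed): OH–OCH3 eclipsed, H–H eclipsed, Et–Br eclipsed; 8.0 + 3.6 + 13.3 = 24.9 kJ/mol.
OCH3 at 60° (staggered): OH–OCH3 gauche, OH–Br gauche, Et–Br gauche; 2.9 + 2.6 + 3.7 = 9.2 kJ/mol.
OCH3 at 120° (eclipsed): OH–Br eclipsed, H–OCH3 eclipsed, Et–H eclipsed; 7.5 + 5.7 + 6.6 = 19.8 kJ/mol.
OCH3 at 180° (staggered): OH–Br gauche, Et–OCH3 gauche; 2.6 + 4.0 = 6.6 kJ/mol.
OCH3 at 240° (eclipsed): OH–H eclipsed, H–Br eclipsed, Et–OCH3 eclipsed; 6.0 + 7.1 + 11.2 = 24.3 kJ/mol.
OCH3 at 300° (staggered): OH–OCH3 gauche, Et–OCH3 gauche, Et–Br gauche; 2.9 + 4.0 + 3.7 = 10.6 kJ/mol.
Max at 0° (24.9 kJ/mol), min at 180° (6.6 kJ/mol); barrier = 18.3 kJ/mol.

18.3 kJ/mol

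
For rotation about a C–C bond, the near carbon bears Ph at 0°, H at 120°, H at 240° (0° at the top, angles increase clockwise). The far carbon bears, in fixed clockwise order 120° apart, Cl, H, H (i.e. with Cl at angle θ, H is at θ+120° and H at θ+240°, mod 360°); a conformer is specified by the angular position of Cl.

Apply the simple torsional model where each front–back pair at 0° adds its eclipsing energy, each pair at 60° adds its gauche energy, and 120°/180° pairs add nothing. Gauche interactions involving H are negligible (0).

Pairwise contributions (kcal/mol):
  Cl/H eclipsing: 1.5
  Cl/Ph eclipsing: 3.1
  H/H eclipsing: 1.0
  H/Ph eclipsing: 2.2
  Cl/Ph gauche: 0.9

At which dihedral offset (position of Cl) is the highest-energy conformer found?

0°

Cl at 0° (eclipsed): Ph–Cl eclipsed, H–H eclipsed, H–H eclipsed; 3.1 + 1.0 + 1.0 = 5.1 kcal/mol.
Cl at 60° (staggered): Ph–Cl gauche; 0.9 = 0.9 kcal/mol.
Cl at 120° (eclipsed): Ph–H eclipsed, H–Cl eclipsed, H–H eclipsed; 2.2 + 1.5 + 1.0 = 4.7 kcal/mol.
Cl at 180° (staggered): no non-H gauche contacts → 0.0 kcal/mol.
Cl at 240° (eclipsed): Ph–H eclipsed, H–H eclipsed, H–Cl eclipsed; 2.2 + 1.0 + 1.5 = 4.7 kcal/mol.
Cl at 300° (staggered): Ph–Cl gauche; 0.9 = 0.9 kcal/mol.
The maximum (5.1 kcal/mol) occurs with Cl at 0°.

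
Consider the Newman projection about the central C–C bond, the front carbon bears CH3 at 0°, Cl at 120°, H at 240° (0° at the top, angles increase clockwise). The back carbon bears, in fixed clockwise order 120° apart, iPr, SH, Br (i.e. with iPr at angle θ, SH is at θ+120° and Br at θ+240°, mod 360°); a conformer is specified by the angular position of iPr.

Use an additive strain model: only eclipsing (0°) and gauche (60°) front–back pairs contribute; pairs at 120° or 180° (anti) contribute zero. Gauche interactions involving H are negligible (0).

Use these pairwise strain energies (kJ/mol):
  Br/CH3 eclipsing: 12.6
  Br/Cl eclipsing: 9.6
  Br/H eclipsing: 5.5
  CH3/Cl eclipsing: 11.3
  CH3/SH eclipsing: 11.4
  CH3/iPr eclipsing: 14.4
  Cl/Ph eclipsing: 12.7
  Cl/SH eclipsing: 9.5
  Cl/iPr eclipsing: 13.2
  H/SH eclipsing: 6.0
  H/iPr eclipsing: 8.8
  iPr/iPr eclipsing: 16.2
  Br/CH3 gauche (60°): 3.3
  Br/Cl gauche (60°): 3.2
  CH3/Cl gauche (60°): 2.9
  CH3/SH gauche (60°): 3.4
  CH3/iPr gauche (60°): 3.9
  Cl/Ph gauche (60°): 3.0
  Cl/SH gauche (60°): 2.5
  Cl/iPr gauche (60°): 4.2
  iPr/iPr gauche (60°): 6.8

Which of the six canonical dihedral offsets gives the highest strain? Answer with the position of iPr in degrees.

120°

iPr at 0° is eclipsed. CH3 at 0° is eclipsed with iPr at 0° (14.4); Cl at 120° is eclipsed with SH at 120° (9.5); H at 240° is eclipsed with Br at 240° (5.5). Total 29.4 kJ/mol.
iPr at 60° is staggered. CH3 at 0° is gauche with iPr at 60° (3.9); CH3 at 0° is gauche with Br at 300° (3.3); Cl at 120° is gauche with iPr at 60° (4.2); Cl at 120° is gauche with SH at 180° (2.5). Total 13.9 kJ/mol.
iPr at 120° is eclipsed. CH3 at 0° is eclipsed with Br at 0° (12.6); Cl at 120° is eclipsed with iPr at 120° (13.2); H at 240° is eclipsed with SH at 240° (6.0). Total 31.8 kJ/mol.
iPr at 180° is staggered. CH3 at 0° is gauche with SH at 300° (3.4); CH3 at 0° is gauche with Br at 60° (3.3); Cl at 120° is gauche with iPr at 180° (4.2); Cl at 120° is gauche with Br at 60° (3.2). Total 14.1 kJ/mol.
iPr at 240° is eclipsed. CH3 at 0° is eclipsed with SH at 0° (11.4); Cl at 120° is eclipsed with Br at 120° (9.6); H at 240° is eclipsed with iPr at 240° (8.8). Total 29.8 kJ/mol.
iPr at 300° is staggered. CH3 at 0° is gauche with iPr at 300° (3.9); CH3 at 0° is gauche with SH at 60° (3.4); Cl at 120° is gauche with SH at 60° (2.5); Cl at 120° is gauche with Br at 180° (3.2). Total 13.0 kJ/mol.
The maximum (31.8 kJ/mol) occurs with iPr at 120°.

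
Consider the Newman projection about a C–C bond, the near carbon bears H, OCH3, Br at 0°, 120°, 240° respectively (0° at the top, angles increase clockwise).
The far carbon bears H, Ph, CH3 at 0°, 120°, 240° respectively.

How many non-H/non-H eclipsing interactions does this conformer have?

2

Non-H eclipsing pairs: OCH3(120°)/Ph(120°); Br(240°)/CH3(240°) — 2 interactions.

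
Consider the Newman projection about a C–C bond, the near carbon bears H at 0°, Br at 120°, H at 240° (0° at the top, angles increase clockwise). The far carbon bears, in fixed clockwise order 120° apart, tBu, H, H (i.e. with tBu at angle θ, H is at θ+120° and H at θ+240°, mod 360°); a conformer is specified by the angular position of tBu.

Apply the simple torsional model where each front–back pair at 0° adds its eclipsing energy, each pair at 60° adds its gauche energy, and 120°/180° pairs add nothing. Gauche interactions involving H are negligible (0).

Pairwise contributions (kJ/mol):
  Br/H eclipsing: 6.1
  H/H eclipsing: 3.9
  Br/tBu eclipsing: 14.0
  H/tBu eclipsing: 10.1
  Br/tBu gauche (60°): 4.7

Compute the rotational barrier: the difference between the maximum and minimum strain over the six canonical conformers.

21.8 kJ/mol

tBu at 0° is eclipsed. H at 0° is eclipsed with tBu at 0° (10.1); Br at 120° is eclipsed with H at 120° (6.1); H at 240° is eclipsed with H at 240° (3.9). Total 20.1 kJ/mol.
tBu at 60° is staggered. Br at 120° is gauche with tBu at 60° (4.7). Total 4.7 kJ/mol.
tBu at 120° is eclipsed. H at 0° is eclipsed with H at 0° (3.9); Br at 120° is eclipsed with tBu at 120° (14.0); H at 240° is eclipsed with H at 240° (3.9). Total 21.8 kJ/mol.
tBu at 180° is staggered. Br at 120° is gauche with tBu at 180° (4.7). Total 4.7 kJ/mol.
tBu at 240° is eclipsed. H at 0° is eclipsed with H at 0° (3.9); Br at 120° is eclipsed with H at 120° (6.1); H at 240° is eclipsed with tBu at 240° (10.1). Total 20.1 kJ/mol.
tBu at 300° (staggered): no non-H gauche contacts → 0.0 kJ/mol.
Max at 120° (21.8 kJ/mol), min at 300° (0.0 kJ/mol); barrier = 21.8 kJ/mol.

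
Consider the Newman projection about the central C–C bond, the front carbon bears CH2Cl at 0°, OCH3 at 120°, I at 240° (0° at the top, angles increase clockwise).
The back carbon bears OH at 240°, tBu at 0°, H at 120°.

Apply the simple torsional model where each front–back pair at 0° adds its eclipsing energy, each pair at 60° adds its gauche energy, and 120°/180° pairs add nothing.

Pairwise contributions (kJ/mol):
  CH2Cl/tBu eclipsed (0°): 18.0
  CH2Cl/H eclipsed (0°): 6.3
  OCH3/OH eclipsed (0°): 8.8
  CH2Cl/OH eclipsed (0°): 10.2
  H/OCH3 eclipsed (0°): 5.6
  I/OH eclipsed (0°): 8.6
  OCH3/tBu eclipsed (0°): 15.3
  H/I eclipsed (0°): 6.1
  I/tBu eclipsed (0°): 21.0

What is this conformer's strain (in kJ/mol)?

This conformer (eclipsed): CH2Cl–tBu eclipsed, OCH3–H eclipsed, I–OH eclipsed; 18.0 + 5.6 + 8.6 = 32.2 kJ/mol.

32.2 kJ/mol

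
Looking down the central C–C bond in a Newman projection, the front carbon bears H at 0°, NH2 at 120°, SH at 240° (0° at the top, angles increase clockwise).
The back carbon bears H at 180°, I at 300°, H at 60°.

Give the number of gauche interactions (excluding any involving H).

1

Non-H gauche pairs: SH(240°)/I(300°) — 1 interaction.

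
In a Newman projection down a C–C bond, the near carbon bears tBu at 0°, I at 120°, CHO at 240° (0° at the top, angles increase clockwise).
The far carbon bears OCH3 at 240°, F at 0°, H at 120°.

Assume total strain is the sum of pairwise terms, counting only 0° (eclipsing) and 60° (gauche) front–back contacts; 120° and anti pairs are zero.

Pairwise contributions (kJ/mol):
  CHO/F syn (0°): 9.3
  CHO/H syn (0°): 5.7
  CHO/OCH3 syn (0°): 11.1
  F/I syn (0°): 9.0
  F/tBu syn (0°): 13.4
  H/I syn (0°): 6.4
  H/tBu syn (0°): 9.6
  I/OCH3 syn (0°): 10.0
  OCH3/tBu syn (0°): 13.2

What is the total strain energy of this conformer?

30.9 kJ/mol

This conformer (eclipsed): tBu–F eclipsed, I–H eclipsed, CHO–OCH3 eclipsed; 13.4 + 6.4 + 11.1 = 30.9 kJ/mol.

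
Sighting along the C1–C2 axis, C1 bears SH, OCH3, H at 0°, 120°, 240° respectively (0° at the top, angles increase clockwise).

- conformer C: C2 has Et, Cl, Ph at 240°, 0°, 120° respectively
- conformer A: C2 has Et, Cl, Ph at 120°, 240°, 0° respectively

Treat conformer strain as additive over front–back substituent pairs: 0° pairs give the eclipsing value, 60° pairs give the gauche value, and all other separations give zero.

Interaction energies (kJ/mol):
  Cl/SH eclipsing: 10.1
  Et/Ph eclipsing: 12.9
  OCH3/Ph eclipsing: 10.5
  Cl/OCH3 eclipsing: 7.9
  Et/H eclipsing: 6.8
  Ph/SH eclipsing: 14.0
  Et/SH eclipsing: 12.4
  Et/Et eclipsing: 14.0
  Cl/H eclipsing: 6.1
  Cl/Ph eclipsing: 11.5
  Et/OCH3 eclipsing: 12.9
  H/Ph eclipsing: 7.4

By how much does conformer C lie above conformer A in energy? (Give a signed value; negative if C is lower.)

-5.6 kJ/mol

C (eclipsed): SH(0°)/Cl(0°) eclipsed 10.1; OCH3(120°)/Ph(120°) eclipsed 10.5; H(240°)/Et(240°) eclipsed 6.8 → 27.4 kJ/mol.
A (eclipsed): SH(0°)/Ph(0°) eclipsed 14.0; OCH3(120°)/Et(120°) eclipsed 12.9; H(240°)/Cl(240°) eclipsed 6.1 → 33.0 kJ/mol.
E(C) − E(A) = 27.4 − 33.0 = -5.6 kJ/mol.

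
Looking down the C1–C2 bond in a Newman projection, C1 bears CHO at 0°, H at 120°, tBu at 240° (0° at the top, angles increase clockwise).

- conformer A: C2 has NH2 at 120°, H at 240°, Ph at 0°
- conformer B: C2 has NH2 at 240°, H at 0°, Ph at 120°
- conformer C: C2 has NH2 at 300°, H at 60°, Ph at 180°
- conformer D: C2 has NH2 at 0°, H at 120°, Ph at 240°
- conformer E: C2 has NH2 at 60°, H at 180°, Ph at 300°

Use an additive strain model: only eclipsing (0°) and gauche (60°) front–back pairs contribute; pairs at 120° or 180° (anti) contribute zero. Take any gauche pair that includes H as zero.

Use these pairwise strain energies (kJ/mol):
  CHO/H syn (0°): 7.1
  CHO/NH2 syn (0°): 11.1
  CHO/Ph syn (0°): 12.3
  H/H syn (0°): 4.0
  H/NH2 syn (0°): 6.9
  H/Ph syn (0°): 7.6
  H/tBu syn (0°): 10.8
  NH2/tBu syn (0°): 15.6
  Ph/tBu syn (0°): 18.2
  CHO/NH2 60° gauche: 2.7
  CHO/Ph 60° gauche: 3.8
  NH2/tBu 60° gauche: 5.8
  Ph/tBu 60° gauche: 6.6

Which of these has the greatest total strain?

A (eclipsed): CHO(0°)/Ph(0°) eclipsed 12.3; H(120°)/NH2(120°) eclipsed 6.9; tBu(240°)/H(240°) eclipsed 10.8 → 30.0 kJ/mol.
B (eclipsed): CHO(0°)/H(0°) eclipsed 7.1; H(120°)/Ph(120°) eclipsed 7.6; tBu(240°)/NH2(240°) eclipsed 15.6 → 30.3 kJ/mol.
C (staggered): CHO(0°)/NH2(300°) gauche 2.7; tBu(240°)/NH2(300°) gauche 5.8; tBu(240°)/Ph(180°) gauche 6.6 → 15.1 kJ/mol.
D (eclipsed): CHO(0°)/NH2(0°) eclipsed 11.1; H(120°)/H(120°) eclipsed 4.0; tBu(240°)/Ph(240°) eclipsed 18.2 → 33.3 kJ/mol.
E (staggered): CHO(0°)/NH2(60°) gauche 2.7; CHO(0°)/Ph(300°) gauche 3.8; tBu(240°)/Ph(300°) gauche 6.6 → 13.1 kJ/mol.
D has the highest total (33.3 kJ/mol).

D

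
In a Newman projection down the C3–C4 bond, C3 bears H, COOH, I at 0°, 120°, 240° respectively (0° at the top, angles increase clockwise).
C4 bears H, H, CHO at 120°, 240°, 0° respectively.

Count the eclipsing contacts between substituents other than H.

0

Every eclipsing pair involves H, so the count is 0.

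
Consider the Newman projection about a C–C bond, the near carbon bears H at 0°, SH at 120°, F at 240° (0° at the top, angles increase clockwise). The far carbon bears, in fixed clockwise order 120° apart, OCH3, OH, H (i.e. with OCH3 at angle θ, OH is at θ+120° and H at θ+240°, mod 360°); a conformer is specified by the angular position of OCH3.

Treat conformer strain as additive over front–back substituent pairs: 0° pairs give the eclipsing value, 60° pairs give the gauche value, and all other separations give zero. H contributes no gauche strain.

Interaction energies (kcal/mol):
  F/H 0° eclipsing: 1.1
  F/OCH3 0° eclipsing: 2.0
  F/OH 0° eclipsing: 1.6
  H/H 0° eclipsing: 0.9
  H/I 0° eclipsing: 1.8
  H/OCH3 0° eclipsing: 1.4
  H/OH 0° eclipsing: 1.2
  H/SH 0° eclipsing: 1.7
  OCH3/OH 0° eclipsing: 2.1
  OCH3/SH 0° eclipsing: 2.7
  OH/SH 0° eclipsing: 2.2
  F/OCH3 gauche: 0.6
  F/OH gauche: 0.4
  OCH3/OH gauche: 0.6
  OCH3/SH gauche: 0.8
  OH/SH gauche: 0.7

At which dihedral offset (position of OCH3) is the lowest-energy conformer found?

300°

OCH3 at 0° is eclipsed. H at 0° is eclipsed with OCH3 at 0° (1.4); SH at 120° is eclipsed with OH at 120° (2.2); F at 240° is eclipsed with H at 240° (1.1). Total 4.7 kcal/mol.
OCH3 at 60° is staggered. SH at 120° is gauche with OCH3 at 60° (0.8); SH at 120° is gauche with OH at 180° (0.7); F at 240° is gauche with OH at 180° (0.4). Total 1.9 kcal/mol.
OCH3 at 120° is eclipsed. H at 0° is eclipsed with H at 0° (0.9); SH at 120° is eclipsed with OCH3 at 120° (2.7); F at 240° is eclipsed with OH at 240° (1.6). Total 5.2 kcal/mol.
OCH3 at 180° is staggered. SH at 120° is gauche with OCH3 at 180° (0.8); F at 240° is gauche with OCH3 at 180° (0.6); F at 240° is gauche with OH at 300° (0.4). Total 1.8 kcal/mol.
OCH3 at 240° is eclipsed. H at 0° is eclipsed with OH at 0° (1.2); SH at 120° is eclipsed with H at 120° (1.7); F at 240° is eclipsed with OCH3 at 240° (2.0). Total 4.9 kcal/mol.
OCH3 at 300° is staggered. SH at 120° is gauche with OH at 60° (0.7); F at 240° is gauche with OCH3 at 300° (0.6). Total 1.3 kcal/mol.
The minimum (1.3 kcal/mol) occurs with OCH3 at 300°.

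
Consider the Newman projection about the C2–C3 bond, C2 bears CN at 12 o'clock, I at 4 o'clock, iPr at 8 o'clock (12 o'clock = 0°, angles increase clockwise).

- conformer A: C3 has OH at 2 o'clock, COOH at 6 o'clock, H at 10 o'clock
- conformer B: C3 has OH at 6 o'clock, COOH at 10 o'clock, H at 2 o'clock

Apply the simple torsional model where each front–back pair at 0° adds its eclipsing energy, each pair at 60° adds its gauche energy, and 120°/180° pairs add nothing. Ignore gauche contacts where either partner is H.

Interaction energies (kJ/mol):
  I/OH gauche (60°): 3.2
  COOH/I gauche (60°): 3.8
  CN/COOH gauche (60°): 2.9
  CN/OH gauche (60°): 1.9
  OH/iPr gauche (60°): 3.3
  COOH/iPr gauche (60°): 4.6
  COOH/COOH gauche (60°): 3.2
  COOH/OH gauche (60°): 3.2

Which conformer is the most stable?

A (staggered): CN(0°)/OH(60°) gauche 1.9; I(120°)/OH(60°) gauche 3.2; I(120°)/COOH(180°) gauche 3.8; iPr(240°)/COOH(180°) gauche 4.6 → 13.5 kJ/mol.
B (staggered): CN(0°)/COOH(300°) gauche 2.9; I(120°)/OH(180°) gauche 3.2; iPr(240°)/OH(180°) gauche 3.3; iPr(240°)/COOH(300°) gauche 4.6 → 14.0 kJ/mol.
A has the lowest total (13.5 kJ/mol).

A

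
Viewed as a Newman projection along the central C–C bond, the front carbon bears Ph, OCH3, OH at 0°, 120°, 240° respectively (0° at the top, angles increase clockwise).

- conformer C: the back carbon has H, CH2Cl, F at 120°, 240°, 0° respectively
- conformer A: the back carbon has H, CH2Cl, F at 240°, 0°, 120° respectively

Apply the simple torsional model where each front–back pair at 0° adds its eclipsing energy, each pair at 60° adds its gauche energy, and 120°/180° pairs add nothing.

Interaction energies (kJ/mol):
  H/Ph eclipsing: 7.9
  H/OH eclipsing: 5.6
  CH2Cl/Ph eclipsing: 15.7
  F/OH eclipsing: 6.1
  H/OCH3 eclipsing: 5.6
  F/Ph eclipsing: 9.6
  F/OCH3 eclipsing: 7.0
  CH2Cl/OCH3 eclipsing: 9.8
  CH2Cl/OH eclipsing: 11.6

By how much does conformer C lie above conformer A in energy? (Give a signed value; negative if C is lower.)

C (eclipsed): Ph(0°)/F(0°) eclipsed 9.6; OCH3(120°)/H(120°) eclipsed 5.6; OH(240°)/CH2Cl(240°) eclipsed 11.6 → 26.8 kJ/mol.
A (eclipsed): Ph(0°)/CH2Cl(0°) eclipsed 15.7; OCH3(120°)/F(120°) eclipsed 7.0; OH(240°)/H(240°) eclipsed 5.6 → 28.3 kJ/mol.
E(C) − E(A) = 26.8 − 28.3 = -1.5 kJ/mol.

-1.5 kJ/mol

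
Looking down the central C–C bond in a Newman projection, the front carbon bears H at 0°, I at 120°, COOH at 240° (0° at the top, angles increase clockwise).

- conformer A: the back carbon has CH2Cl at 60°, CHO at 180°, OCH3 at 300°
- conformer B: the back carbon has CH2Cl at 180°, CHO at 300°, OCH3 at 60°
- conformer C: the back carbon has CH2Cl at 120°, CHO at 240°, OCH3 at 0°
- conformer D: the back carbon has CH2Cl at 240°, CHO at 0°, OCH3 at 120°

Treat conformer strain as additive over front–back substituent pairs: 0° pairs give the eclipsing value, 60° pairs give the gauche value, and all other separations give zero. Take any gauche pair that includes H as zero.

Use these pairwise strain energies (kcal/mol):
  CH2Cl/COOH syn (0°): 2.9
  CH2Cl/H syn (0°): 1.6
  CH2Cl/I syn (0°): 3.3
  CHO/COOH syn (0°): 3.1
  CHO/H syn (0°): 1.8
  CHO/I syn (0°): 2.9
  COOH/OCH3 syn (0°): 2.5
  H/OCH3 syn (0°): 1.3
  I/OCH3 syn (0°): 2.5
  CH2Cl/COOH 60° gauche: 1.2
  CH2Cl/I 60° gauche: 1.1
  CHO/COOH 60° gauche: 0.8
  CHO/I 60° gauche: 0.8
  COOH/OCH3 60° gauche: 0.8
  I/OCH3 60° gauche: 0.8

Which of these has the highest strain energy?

C

A (staggered): I–CH2Cl gauche, I–CHO gauche, COOH–CHO gauche, COOH–OCH3 gauche; 1.1 + 0.8 + 0.8 + 0.8 = 3.5 kcal/mol.
B (staggered): I–CH2Cl gauche, I–OCH3 gauche, COOH–CH2Cl gauche, COOH–CHO gauche; 1.1 + 0.8 + 1.2 + 0.8 = 3.9 kcal/mol.
C (eclipsed): H–OCH3 eclipsed, I–CH2Cl eclipsed, COOH–CHO eclipsed; 1.3 + 3.3 + 3.1 = 7.7 kcal/mol.
D (eclipsed): H–CHO eclipsed, I–OCH3 eclipsed, COOH–CH2Cl eclipsed; 1.8 + 2.5 + 2.9 = 7.2 kcal/mol.
C has the highest total (7.7 kcal/mol).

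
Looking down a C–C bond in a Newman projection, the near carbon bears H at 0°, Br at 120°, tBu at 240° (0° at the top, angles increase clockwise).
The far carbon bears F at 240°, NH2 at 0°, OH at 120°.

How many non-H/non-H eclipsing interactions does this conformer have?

Non-H eclipsing pairs: Br(120°)/OH(120°); tBu(240°)/F(240°) — 2 interactions.

2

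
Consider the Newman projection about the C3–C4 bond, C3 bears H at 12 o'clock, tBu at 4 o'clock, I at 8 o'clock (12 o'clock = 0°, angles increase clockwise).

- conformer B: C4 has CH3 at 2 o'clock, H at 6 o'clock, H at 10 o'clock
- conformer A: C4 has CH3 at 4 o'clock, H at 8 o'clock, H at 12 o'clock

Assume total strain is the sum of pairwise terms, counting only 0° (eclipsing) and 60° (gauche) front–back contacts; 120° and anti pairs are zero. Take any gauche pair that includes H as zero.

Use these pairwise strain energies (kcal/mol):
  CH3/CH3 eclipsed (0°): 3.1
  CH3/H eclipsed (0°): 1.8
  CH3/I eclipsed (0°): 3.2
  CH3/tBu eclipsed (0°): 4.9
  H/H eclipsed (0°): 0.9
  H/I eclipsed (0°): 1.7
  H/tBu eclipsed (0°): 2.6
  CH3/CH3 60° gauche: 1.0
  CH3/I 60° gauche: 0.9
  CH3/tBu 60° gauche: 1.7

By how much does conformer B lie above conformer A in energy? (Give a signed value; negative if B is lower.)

B (staggered): tBu–CH3 gauche; 1.7 = 1.7 kcal/mol.
A (eclipsed): H–H eclipsed, tBu–CH3 eclipsed, I–H eclipsed; 0.9 + 4.9 + 1.7 = 7.5 kcal/mol.
E(B) − E(A) = 1.7 − 7.5 = -5.8 kcal/mol.

-5.8 kcal/mol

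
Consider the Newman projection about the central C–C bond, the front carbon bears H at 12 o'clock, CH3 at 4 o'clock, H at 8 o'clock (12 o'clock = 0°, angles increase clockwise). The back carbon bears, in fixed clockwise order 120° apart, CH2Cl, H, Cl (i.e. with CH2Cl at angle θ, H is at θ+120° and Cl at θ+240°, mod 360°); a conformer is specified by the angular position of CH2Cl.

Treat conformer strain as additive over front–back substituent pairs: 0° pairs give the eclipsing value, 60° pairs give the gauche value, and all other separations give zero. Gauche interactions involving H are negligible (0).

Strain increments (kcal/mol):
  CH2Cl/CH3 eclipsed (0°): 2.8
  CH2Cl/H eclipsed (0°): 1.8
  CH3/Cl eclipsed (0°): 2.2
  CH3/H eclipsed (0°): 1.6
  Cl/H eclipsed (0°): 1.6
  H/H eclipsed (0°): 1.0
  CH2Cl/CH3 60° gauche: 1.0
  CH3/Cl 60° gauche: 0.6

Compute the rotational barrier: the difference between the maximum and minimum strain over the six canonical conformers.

CH2Cl at 0° (eclipsed): H(0°)/CH2Cl(0°) eclipsed 1.8; CH3(120°)/H(120°) eclipsed 1.6; H(240°)/Cl(240°) eclipsed 1.6 → 5.0 kcal/mol.
CH2Cl at 60° (staggered): CH3(120°)/CH2Cl(60°) gauche 1.0 → 1.0 kcal/mol.
CH2Cl at 120° (eclipsed): H(0°)/Cl(0°) eclipsed 1.6; CH3(120°)/CH2Cl(120°) eclipsed 2.8; H(240°)/H(240°) eclipsed 1.0 → 5.4 kcal/mol.
CH2Cl at 180° (staggered): CH3(120°)/CH2Cl(180°) gauche 1.0; CH3(120°)/Cl(60°) gauche 0.6 → 1.6 kcal/mol.
CH2Cl at 240° (eclipsed): H(0°)/H(0°) eclipsed 1.0; CH3(120°)/Cl(120°) eclipsed 2.2; H(240°)/CH2Cl(240°) eclipsed 1.8 → 5.0 kcal/mol.
CH2Cl at 300° (staggered): CH3(120°)/Cl(180°) gauche 0.6 → 0.6 kcal/mol.
Max at 120° (5.4 kcal/mol), min at 300° (0.6 kcal/mol); barrier = 4.8 kcal/mol.

4.8 kcal/mol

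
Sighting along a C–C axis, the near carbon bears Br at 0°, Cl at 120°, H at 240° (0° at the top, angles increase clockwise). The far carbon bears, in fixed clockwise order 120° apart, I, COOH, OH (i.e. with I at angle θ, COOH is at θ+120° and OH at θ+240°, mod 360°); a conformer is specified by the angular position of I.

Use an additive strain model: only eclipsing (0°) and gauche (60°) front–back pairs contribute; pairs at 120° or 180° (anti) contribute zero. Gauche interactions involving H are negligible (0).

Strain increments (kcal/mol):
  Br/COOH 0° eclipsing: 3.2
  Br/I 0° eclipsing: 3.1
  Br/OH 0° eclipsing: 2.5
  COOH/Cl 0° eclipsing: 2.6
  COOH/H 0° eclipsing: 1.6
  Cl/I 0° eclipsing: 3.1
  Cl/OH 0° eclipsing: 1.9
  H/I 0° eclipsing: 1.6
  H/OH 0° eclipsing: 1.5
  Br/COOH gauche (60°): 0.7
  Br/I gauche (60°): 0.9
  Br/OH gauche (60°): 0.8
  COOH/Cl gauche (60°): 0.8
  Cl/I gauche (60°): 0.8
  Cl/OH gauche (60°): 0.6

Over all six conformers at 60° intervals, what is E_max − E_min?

I at 0° (eclipsed): Br–I eclipsed, Cl–COOH eclipsed, H–OH eclipsed; 3.1 + 2.6 + 1.5 = 7.2 kcal/mol.
I at 60° (staggered): Br–I gauche, Br–OH gauche, Cl–I gauche, Cl–COOH gauche; 0.9 + 0.8 + 0.8 + 0.8 = 3.3 kcal/mol.
I at 120° (eclipsed): Br–OH eclipsed, Cl–I eclipsed, H–COOH eclipsed; 2.5 + 3.1 + 1.6 = 7.2 kcal/mol.
I at 180° (staggered): Br–COOH gauche, Br–OH gauche, Cl–I gauche, Cl–OH gauche; 0.7 + 0.8 + 0.8 + 0.6 = 2.9 kcal/mol.
I at 240° (eclipsed): Br–COOH eclipsed, Cl–OH eclipsed, H–I eclipsed; 3.2 + 1.9 + 1.6 = 6.7 kcal/mol.
I at 300° (staggered): Br–I gauche, Br–COOH gauche, Cl–COOH gauche, Cl–OH gauche; 0.9 + 0.7 + 0.8 + 0.6 = 3.0 kcal/mol.
Max at 0° (7.2 kcal/mol), min at 180° (2.9 kcal/mol); barrier = 4.3 kcal/mol.

4.3 kcal/mol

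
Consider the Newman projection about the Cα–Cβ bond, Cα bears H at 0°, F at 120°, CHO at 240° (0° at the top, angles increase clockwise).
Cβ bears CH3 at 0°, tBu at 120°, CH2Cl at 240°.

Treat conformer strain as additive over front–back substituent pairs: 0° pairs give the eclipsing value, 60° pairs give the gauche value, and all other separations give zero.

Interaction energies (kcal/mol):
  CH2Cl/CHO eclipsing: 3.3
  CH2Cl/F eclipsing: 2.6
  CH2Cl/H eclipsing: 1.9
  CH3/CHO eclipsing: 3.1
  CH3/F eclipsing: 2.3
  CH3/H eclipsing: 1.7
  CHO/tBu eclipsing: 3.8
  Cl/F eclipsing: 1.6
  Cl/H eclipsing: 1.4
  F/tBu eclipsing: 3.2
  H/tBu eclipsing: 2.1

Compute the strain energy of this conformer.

8.2 kcal/mol

This conformer (eclipsed): H(0°)/CH3(0°) eclipsed 1.7; F(120°)/tBu(120°) eclipsed 3.2; CHO(240°)/CH2Cl(240°) eclipsed 3.3 → 8.2 kcal/mol.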